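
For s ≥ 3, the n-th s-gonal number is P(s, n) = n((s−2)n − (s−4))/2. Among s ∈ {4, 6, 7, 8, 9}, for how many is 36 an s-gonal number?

1

s = 4: P(4, 6) = 36. ✓
s = 6: P(6, 4) = 28 and P(6, 5) = 45; 36 is not s-gonal.
s = 7: P(7, 4) = 34 and P(7, 5) = 55; 36 is not s-gonal.
s = 8: P(8, 3) = 21 and P(8, 4) = 40; 36 is not s-gonal.
s = 9: P(9, 3) = 24 and P(9, 4) = 46; 36 is not s-gonal.
Hits: s ∈ {4} → 1.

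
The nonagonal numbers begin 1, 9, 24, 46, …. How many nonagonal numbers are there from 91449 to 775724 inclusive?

The n-th nonagonal number is n(7n−5)/2.
Smallest index with value ≥ 91449: n = 162 (giving 91449).
Largest index with value ≤ 775724: n = 471 (giving 775266).
Indices 162 through 471: 310 terms.

310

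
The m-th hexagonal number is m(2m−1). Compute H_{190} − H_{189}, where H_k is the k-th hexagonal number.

Consecutive hexagonal numbers differ by 4n − 3: here 4·190 − 3 = 757.

757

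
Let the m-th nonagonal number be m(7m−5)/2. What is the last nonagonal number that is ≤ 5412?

5226

Solve n(7n−5)/2 ≤ 5412 for integer n.
n = 39 gives 5226 ≤ 5412, while n = 40 gives 5500 > 5412; so the answer is 5226.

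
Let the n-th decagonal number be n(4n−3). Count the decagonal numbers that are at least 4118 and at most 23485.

45

The n-th decagonal number is n(4n−3).
Smallest index with value ≥ 4118: n = 33 (giving 4257).
Largest index with value ≤ 23485: n = 77 (giving 23485).
Indices 33 through 77: 45 terms.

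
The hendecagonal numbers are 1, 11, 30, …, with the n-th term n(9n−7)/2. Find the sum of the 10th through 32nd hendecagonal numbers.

48507

Σ i(9i−7)/2 = (9Σi² − 7Σi) / 2 over i = 10..32.
Σi = 528 − 45 = 483 and Σi² = 11440 − 285 = 11155.
(9·11155 − 7·483) / 2 = 97014/2 = 48507.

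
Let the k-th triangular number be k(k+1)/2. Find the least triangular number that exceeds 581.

595

Solve n(n+1)/2 > 581 for integer n.
The largest n with value ≤ 581 is 33 (since 561 ≤ 581 < 595), so the first above is n = 34, value 595.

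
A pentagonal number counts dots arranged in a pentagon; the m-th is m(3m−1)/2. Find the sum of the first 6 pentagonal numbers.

Σ i(3i−1)/2 = (3Σi² − Σi) / 2 over i = 1..6.
Σi = 21 and Σi² = 91.
(3·91 − 1·21) / 2 = 252/2 = 126.

126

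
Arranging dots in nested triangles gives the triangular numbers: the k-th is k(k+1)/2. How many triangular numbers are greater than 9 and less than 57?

7

The n-th triangular number is n(n+1)/2.
Smallest index with value > 9: n = 4 (giving 10).
Largest index with value < 57: n = 10 (giving 55).
Indices 4 through 10: 7 terms.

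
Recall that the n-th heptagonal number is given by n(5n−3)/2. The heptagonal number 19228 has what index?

88

Set n(5n−3)/2 = 19228, giving 5n² − 3n − 38456 = 0.
So n = (3 + 877) / 10 = 880/10 = 88.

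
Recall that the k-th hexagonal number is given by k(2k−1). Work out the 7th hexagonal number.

The 7th hexagonal number is n(2n−1) with n = 7.
7·(2·7 − 1) = 7·13 = 91.

91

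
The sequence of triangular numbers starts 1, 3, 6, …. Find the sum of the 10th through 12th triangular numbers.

199

Σ i(i+1)/2 = (Σi² + Σi) / 2 over i = 10..12.
Σi = 78 − 45 = 33 and Σi² = 650 − 285 = 365.
(1·365 + 1·33) / 2 = 398/2 = 199.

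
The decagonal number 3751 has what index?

31

Set n(4n−3) = 3751, giving 4n² − 3n − 3751 = 0.
So n = (3 + 245) / 8 = 248/8 = 31.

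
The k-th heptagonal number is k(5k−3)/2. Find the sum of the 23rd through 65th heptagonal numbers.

Σ i(5i−3)/2 = (5Σi² − 3Σi) / 2 over i = 23..65.
Σi = 2145 − 253 = 1892 and Σi² = 93665 − 3795 = 89870.
(5·89870 − 3·1892) / 2 = 443674/2 = 221837.

221837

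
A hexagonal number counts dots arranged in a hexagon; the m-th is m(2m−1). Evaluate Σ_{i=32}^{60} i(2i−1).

Σ i(2i−1) = 2Σi² − Σi over i = 32..60.
Σi = 1830 − 496 = 1334 and Σi² = 73810 − 10416 = 63394.
2·63394 − 1·1334 = 125454.

125454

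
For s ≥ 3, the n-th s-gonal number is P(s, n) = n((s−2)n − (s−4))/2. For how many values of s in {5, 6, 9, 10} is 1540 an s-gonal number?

s = 5: P(5, 32) = 1520 and P(5, 33) = 1617; 1540 is not s-gonal.
s = 6: P(6, 28) = 1540. ✓
s = 9: P(9, 21) = 1491 and P(9, 22) = 1639; 1540 is not s-gonal.
s = 10: P(10, 20) = 1540. ✓
Hits: s ∈ {6, 10} → 2.

2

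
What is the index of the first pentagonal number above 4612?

56

Solve n(3n−1)/2 > 4612 for integer n.
The largest n with value ≤ 4612 is 55 (since 4510 ≤ 4612 < 4676), so the first above is n = 56, value 4676.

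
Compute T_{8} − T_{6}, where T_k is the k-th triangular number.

15

8·9/2 = 36 and 6·7/2 = 21.
Difference: 36 − 21 = 15.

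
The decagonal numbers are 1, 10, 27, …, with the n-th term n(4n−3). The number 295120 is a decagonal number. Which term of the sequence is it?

272

Set n(4n−3) = 295120, giving 4n² − 3n − 295120 = 0.
The discriminant is 9 + 16·295120 = 4721929, and √4721929 = 2173.
So n = (3 + 2173) / 8 = 2176/8 = 272.
Check: 272·(4·272 − 3) = 295120. ✓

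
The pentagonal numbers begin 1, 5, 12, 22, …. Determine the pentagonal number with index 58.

5017

The 58th pentagonal number is n(3n−1)/2 with n = 58.
58·(3·58 − 1)/2 = 58·173/2 = 5017.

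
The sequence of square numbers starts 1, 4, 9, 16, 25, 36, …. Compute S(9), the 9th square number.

81

The 9th square number is n² with n = 9.
9² = 81.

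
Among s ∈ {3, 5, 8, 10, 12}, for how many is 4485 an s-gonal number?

s = 3: P(3, 94) = 4465 and P(3, 95) = 4560; 4485 is not s-gonal.
s = 5: P(5, 54) = 4347 and P(5, 55) = 4510; 4485 is not s-gonal.
s = 8: P(8, 39) = 4485. ✓
s = 10: P(10, 33) = 4257 and P(10, 34) = 4522; 4485 is not s-gonal.
s = 12: P(12, 30) = 4380 and P(12, 31) = 4681; 4485 is not s-gonal.
Hits: s ∈ {8} → 1.

1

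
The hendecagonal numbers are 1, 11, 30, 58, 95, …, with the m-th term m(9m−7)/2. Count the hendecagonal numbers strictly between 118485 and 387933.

The n-th hendecagonal number is n(9n−7)/2.
Smallest index with value > 118485: n = 163 (giving 118990).
Largest index with value < 387933: n = 293 (giving 385295).
Indices 163 through 293: 131 terms.

131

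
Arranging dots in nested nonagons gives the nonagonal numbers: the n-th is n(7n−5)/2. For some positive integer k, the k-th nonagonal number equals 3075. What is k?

Set n(7n−5)/2 = 3075, giving 7n² − 5n − 6150 = 0.
The discriminant is 25 + 56·3075 = 172225, and √172225 = 415.
So n = (5 + 415) / 14 = 420/14 = 30.

30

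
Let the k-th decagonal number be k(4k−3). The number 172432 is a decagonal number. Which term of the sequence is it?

208

Set n(4n−3) = 172432, giving 4n² − 3n − 172432 = 0.
The discriminant is 9 + 16·172432 = 2758921, and √2758921 = 1661.
So n = (3 + 1661) / 8 = 1664/8 = 208.
Check: 208·(4·208 − 3) = 172432. ✓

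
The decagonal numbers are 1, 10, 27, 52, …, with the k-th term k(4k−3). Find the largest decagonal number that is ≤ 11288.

Solve n(4n−3) ≤ 11288 for integer n.
n = 53 gives 11077 ≤ 11288, while n = 54 gives 11502 > 11288; so the answer is 11077.

11077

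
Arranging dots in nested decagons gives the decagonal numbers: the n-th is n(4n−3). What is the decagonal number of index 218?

The 218th decagonal number is n(4n−3) with n = 218.
218·(4·218 − 3) = 218·869 = 189442.

189442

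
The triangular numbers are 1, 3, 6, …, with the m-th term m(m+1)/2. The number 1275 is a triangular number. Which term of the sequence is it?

50

Set n(n+1)/2 = 1275, giving n² + n − 2550 = 0.
The discriminant is 1 + 8·1275 = 10201, and √10201 = 101.
So n = (-1 + 101) / 2 = 100/2 = 50.
Check: 50·51/2 = 1275. ✓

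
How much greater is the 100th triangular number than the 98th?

100·101/2 = 5050 and 98·99/2 = 4851.
Difference: 5050 − 4851 = 199.

199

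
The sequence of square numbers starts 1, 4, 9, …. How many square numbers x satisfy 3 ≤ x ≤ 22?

The n-th square number is n².
Smallest index with value ≥ 3: n = 2 (giving 4).
Largest index with value ≤ 22: n = 4 (giving 16).
Indices 2 through 4: 3 terms.

3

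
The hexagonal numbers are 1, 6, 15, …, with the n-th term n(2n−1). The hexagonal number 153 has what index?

9

Set n(2n−1) = 153, giving 2n² − n − 153 = 0.
The discriminant is 1 + 8·153 = 1225, and √1225 = 35.
So n = (1 + 35) / 4 = 36/4 = 9.
Check: 9·(2·9 − 1) = 153. ✓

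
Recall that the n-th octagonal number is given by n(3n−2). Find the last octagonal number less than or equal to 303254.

302736

Solve n(3n−2) ≤ 303254 for integer n.
n = 318 gives 302736 ≤ 303254, while n = 319 gives 304645 > 303254; so the answer is 302736.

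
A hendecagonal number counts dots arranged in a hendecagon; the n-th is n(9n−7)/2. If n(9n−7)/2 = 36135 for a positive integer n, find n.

90

Set n(9n−7)/2 = 36135, giving 9n² − 7n − 72270 = 0.
The discriminant is 49 + 72·36135 = 2601769, and √2601769 = 1613.
So n = (7 + 1613) / 18 = 1620/18 = 90.
Check: 90·(9·90 − 7)/2 = 36135. ✓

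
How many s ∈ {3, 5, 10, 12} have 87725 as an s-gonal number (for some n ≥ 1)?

s = 3: P(3, 418) = 87571 and P(3, 419) = 87990; 87725 is not s-gonal.
s = 5: P(5, 242) = 87725. ✓
s = 10: P(10, 148) = 87172 and P(10, 149) = 88357; 87725 is not s-gonal.
s = 12: P(12, 132) = 86592 and P(12, 133) = 87913; 87725 is not s-gonal.
Hits: s ∈ {5} → 1.

1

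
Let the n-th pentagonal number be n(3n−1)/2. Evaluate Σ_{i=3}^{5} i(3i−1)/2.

69

Σ i(3i−1)/2 = (3Σi² − Σi) / 2 over i = 3..5.
Σi = 15 − 3 = 12 and Σi² = 55 − 5 = 50.
(3·50 − 1·12) / 2 = 138/2 = 69.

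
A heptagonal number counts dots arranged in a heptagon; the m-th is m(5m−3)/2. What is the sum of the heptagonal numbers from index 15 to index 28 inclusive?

Σ i(5i−3)/2 = (5Σi² − 3Σi) / 2 over i = 15..28.
Σi = 406 − 105 = 301 and Σi² = 7714 − 1015 = 6699.
(5·6699 − 3·301) / 2 = 32592/2 = 16296.

16296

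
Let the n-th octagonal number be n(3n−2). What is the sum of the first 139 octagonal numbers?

2695210

Σ i(3i−2) = 3Σi² − 2Σi over i = 1..139.
Σi = 9730 and Σi² = 904890.
3·904890 − 2·9730 = 2695210.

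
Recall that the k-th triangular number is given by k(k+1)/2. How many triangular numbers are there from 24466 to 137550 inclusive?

304

The n-th triangular number is n(n+1)/2.
Smallest index with value ≥ 24466: n = 221 (giving 24531).
Largest index with value ≤ 137550: n = 524 (giving 137550).
Indices 221 through 524: 304 terms.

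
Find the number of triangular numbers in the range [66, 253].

12

The n-th triangular number is n(n+1)/2.
Smallest index with value ≥ 66: n = 11 (giving 66).
Largest index with value ≤ 253: n = 22 (giving 253).
Indices 11 through 22: 12 terms.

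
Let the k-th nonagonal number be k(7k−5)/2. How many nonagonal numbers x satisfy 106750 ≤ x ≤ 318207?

127

The n-th nonagonal number is n(7n−5)/2.
Smallest index with value ≥ 106750: n = 175 (giving 106750).
Largest index with value ≤ 318207: n = 301 (giving 316351).
Indices 175 through 301: 127 terms.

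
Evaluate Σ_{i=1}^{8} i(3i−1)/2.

288

Σ i(3i−1)/2 = (3Σi² − Σi) / 2 over i = 1..8.
Σi = 36 and Σi² = 204.
(3·204 − 1·36) / 2 = 576/2 = 288.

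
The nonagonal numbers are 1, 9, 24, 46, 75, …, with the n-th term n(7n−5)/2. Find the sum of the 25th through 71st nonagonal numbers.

Σ i(7i−5)/2 = (7Σi² − 5Σi) / 2 over i = 25..71.
Σi = 2556 − 300 = 2256 and Σi² = 121836 − 4900 = 116936.
(7·116936 − 5·2256) / 2 = 807272/2 = 403636.

403636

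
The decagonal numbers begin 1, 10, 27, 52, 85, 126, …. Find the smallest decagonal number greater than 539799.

540592

Solve n(4n−3) > 539799 for integer n.
The largest n with value ≤ 539799 is 367 (since 537655 ≤ 539799 < 540592), so the first above is n = 368, value 540592.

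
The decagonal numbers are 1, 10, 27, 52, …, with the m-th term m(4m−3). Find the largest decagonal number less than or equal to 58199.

Solve n(4n−3) ≤ 58199 for integer n.
n = 120 gives 57240 ≤ 58199, while n = 121 gives 58201 > 58199; so the answer is 57240.

57240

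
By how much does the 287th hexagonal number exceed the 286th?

1145

Consecutive hexagonal numbers differ by 4n − 3: here 4·287 − 3 = 1145.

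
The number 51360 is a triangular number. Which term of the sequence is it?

Set n(n+1)/2 = 51360, giving n² + n − 102720 = 0.
So n = (-1 + 641) / 2 = 640/2 = 320.
Check: 320·321/2 = 51360. ✓

320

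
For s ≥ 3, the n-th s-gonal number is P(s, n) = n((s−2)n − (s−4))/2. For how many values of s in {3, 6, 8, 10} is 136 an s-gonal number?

1

s = 3: P(3, 16) = 136. ✓
s = 6: P(6, 8) = 120 and P(6, 9) = 153; 136 is not s-gonal.
s = 8: P(8, 7) = 133 and P(8, 8) = 176; 136 is not s-gonal.
s = 10: P(10, 6) = 126 and P(10, 7) = 175; 136 is not s-gonal.
Hits: s ∈ {3} → 1.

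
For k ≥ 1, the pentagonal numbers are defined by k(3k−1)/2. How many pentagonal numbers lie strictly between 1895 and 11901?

54

The n-th pentagonal number is n(3n−1)/2.
Smallest index with value > 1895: n = 36 (giving 1926).
Largest index with value < 11901: n = 89 (giving 11837).
Indices 36 through 89: 54 terms.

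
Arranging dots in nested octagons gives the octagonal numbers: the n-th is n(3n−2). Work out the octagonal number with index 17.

833

The 17th octagonal number is n(3n−2) with n = 17.
17·(3·17 − 2) = 17·49 = 833.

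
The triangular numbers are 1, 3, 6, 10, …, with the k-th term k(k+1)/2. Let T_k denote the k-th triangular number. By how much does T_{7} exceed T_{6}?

7

Consecutive triangular numbers differ by n: T_{7} − T_{6} = 7.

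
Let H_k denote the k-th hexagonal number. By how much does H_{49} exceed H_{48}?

193

Consecutive hexagonal numbers differ by 4n − 3: here 4·49 − 3 = 193.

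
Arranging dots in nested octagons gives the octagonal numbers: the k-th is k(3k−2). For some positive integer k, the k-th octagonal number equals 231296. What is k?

278

Set n(3n−2) = 231296, giving 3n² − 2n − 231296 = 0.
The discriminant is 4 + 12·231296 = 2775556, and √2775556 = 1666.
So n = (2 + 1666) / 6 = 1668/6 = 278.
Check: 278·(3·278 − 2) = 231296. ✓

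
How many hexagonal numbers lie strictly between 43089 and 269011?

The n-th hexagonal number is n(2n−1).
Smallest index with value > 43089: n = 148 (giving 43660).
Largest index with value < 269011: n = 366 (giving 267546).
Indices 148 through 366: 219 terms.

219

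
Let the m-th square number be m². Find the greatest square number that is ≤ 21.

Solve n² ≤ 21 for integer n.
n = 4 gives 16 ≤ 21, while n = 5 gives 25 > 21; so the answer is 16.

16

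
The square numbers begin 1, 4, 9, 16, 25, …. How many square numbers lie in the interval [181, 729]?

14

The n-th square number is n².
Smallest index with value ≥ 181: n = 14 (giving 196).
Largest index with value ≤ 729: n = 27 (giving 729).
Indices 14 through 27: 14 terms.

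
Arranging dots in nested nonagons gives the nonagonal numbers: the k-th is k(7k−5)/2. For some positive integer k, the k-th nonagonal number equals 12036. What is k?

Set n(7n−5)/2 = 12036, giving 7n² − 5n − 24072 = 0.
The discriminant is 25 + 56·12036 = 674041, and √674041 = 821.
So n = (5 + 821) / 14 = 826/14 = 59.

59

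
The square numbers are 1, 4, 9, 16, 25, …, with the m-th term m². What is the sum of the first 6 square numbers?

91

Σ_{i=1}^{6} i² = 6·7·13/6 = 91.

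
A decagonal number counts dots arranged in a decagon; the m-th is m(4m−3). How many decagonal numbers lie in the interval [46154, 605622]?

282

The n-th decagonal number is n(4n−3).
Smallest index with value ≥ 46154: n = 108 (giving 46332).
Largest index with value ≤ 605622: n = 389 (giving 604117).
Indices 108 through 389: 282 terms.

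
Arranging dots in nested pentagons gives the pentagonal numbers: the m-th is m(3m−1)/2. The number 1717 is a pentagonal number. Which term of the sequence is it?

Set n(3n−1)/2 = 1717, giving 3n² − n − 3434 = 0.
So n = (1 + 203) / 6 = 204/6 = 34.
Check: 34·(3·34 − 1)/2 = 1717. ✓

34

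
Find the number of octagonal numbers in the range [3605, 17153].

41

The n-th octagonal number is n(3n−2).
Smallest index with value ≥ 3605: n = 35 (giving 3605).
Largest index with value ≤ 17153: n = 75 (giving 16725).
Indices 35 through 75: 41 terms.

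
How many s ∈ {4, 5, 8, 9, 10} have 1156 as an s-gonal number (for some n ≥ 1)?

s = 4: P(4, 34) = 1156. ✓
s = 5: P(5, 27) = 1080 and P(5, 28) = 1162; 1156 is not s-gonal.
s = 8: P(8, 19) = 1045 and P(8, 20) = 1160; 1156 is not s-gonal.
s = 9: P(9, 18) = 1089 and P(9, 19) = 1216; 1156 is not s-gonal.
s = 10: P(10, 17) = 1105 and P(10, 18) = 1242; 1156 is not s-gonal.
Hits: s ∈ {4} → 1.

1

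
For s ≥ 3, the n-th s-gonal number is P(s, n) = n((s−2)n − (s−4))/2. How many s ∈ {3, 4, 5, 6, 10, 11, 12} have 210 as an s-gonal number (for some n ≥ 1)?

s = 3: P(3, 20) = 210. ✓
s = 4: P(4, 14) = 196 and P(4, 15) = 225; 210 is not s-gonal.
s = 5: P(5, 12) = 210. ✓
s = 6: P(6, 10) = 190 and P(6, 11) = 231; 210 is not s-gonal.
s = 10: P(10, 7) = 175 and P(10, 8) = 232; 210 is not s-gonal.
s = 11: P(11, 7) = 196 and P(11, 8) = 260; 210 is not s-gonal.
s = 12: P(12, 6) = 156 and P(12, 7) = 217; 210 is not s-gonal.
Hits: s ∈ {3, 5} → 2.

2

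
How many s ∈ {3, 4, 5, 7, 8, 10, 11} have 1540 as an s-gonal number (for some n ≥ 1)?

2

s = 3: P(3, 55) = 1540. ✓
s = 4: P(4, 39) = 1521 and P(4, 40) = 1600; 1540 is not s-gonal.
s = 5: P(5, 32) = 1520 and P(5, 33) = 1617; 1540 is not s-gonal.
s = 7: P(7, 25) = 1525 and P(7, 26) = 1651; 1540 is not s-gonal.
s = 8: P(8, 22) = 1408 and P(8, 23) = 1541; 1540 is not s-gonal.
s = 10: P(10, 20) = 1540. ✓
s = 11: P(11, 18) = 1395 and P(11, 19) = 1558; 1540 is not s-gonal.
Hits: s ∈ {3, 10} → 2.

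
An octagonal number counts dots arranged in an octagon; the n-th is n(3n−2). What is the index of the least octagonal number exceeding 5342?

Solve n(3n−2) > 5342 for integer n.
The largest n with value ≤ 5342 is 42 (since 5208 ≤ 5342 < 5461), so the first above is n = 43, value 5461.

43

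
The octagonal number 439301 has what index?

Set n(3n−2) = 439301, giving 3n² − 2n − 439301 = 0.
The discriminant is 4 + 12·439301 = 5271616, and √5271616 = 2296.
So n = (2 + 2296) / 6 = 2298/6 = 383.
Check: 383·(3·383 − 2) = 439301. ✓

383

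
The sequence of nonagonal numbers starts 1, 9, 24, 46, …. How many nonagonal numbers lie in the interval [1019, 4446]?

The n-th nonagonal number is n(7n−5)/2.
Smallest index with value ≥ 1019: n = 18 (giving 1089).
Largest index with value ≤ 4446: n = 36 (giving 4446).
Indices 18 through 36: 19 terms.

19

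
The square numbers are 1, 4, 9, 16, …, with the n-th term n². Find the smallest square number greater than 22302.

Solve n² > 22302 for integer n.
The largest n with value ≤ 22302 is 149 (since 22201 ≤ 22302 < 22500), so the first above is n = 150, value 22500.

22500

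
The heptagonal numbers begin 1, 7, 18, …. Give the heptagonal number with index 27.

1782

The 27th heptagonal number is n(5n−3)/2 with n = 27.
27·(5·27 − 3)/2 = 27·132/2 = 27·66 = 1782.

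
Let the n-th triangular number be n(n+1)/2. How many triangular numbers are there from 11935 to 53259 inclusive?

The n-th triangular number is n(n+1)/2.
Smallest index with value ≥ 11935: n = 154 (giving 11935).
Largest index with value ≤ 53259: n = 325 (giving 52975).
Indices 154 through 325: 172 terms.

172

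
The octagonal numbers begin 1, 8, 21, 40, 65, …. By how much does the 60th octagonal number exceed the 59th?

Consecutive octagonal numbers differ by 6n − 5: here 6·60 − 5 = 355.

355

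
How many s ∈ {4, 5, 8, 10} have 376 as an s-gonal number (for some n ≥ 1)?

s = 4: P(4, 19) = 361 and P(4, 20) = 400; 376 is not s-gonal.
s = 5: P(5, 16) = 376. ✓
s = 8: P(8, 11) = 341 and P(8, 12) = 408; 376 is not s-gonal.
s = 10: P(10, 10) = 370 and P(10, 11) = 451; 376 is not s-gonal.
Hits: s ∈ {5} → 1.

1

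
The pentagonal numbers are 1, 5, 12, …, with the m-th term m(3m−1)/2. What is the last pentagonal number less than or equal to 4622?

4510

Solve n(3n−1)/2 ≤ 4622 for integer n.
n = 55 gives 4510 ≤ 4622, while n = 56 gives 4676 > 4622; so the answer is 4510.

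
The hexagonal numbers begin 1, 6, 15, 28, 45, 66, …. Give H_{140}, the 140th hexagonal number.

140·(2·140 − 1) = 140·279 = 39060.

39060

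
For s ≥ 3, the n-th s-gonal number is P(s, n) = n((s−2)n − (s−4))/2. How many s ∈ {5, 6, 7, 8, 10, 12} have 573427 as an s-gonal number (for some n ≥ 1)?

1

s = 5: P(5, 618) = 572577 and P(5, 619) = 574432; 573427 is not s-gonal.
s = 6: P(6, 535) = 571915 and P(6, 536) = 574056; 573427 is not s-gonal.
s = 7: P(7, 479) = 572884 and P(7, 480) = 575280; 573427 is not s-gonal.
s = 8: P(8, 437) = 572033 and P(8, 438) = 574656; 573427 is not s-gonal.
s = 10: P(10, 379) = 573427. ✓
s = 12: P(12, 339) = 573249 and P(12, 340) = 576640; 573427 is not s-gonal.
Hits: s ∈ {10} → 1.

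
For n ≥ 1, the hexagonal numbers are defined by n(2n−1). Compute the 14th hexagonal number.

378

14·(2·14 − 1) = 14·27 = 378.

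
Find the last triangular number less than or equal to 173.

Solve n(n+1)/2 ≤ 173 for integer n.
n = 18 gives 171 ≤ 173, while n = 19 gives 190 > 173; so the answer is 171.

171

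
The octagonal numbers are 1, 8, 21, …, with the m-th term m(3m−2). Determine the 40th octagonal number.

4720

40·(3·40 − 2) = 40·118 = 4720.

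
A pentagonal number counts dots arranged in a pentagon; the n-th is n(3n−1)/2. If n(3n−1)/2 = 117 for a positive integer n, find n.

9

Set n(3n−1)/2 = 117, giving 3n² − n − 234 = 0.
The discriminant is 1 + 24·117 = 2809, and √2809 = 53.
So n = (1 + 53) / 6 = 54/6 = 9.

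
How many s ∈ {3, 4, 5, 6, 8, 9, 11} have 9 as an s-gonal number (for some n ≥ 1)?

2

s = 3: P(3, 3) = 6 and P(3, 4) = 10; 9 is not s-gonal.
s = 4: P(4, 3) = 9. ✓
s = 5: P(5, 2) = 5 and P(5, 3) = 12; 9 is not s-gonal.
s = 6: P(6, 2) = 6 and P(6, 3) = 15; 9 is not s-gonal.
s = 8: P(8, 2) = 8 and P(8, 3) = 21; 9 is not s-gonal.
s = 9: P(9, 2) = 9. ✓
s = 11: P(11, 1) = 1 and P(11, 2) = 11; 9 is not s-gonal.
Hits: s ∈ {4, 9} → 2.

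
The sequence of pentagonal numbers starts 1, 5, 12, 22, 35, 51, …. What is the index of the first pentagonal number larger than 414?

Solve n(3n−1)/2 > 414 for integer n.
The largest n with value ≤ 414 is 16 (since 376 ≤ 414 < 425), so the first above is n = 17, value 425.

17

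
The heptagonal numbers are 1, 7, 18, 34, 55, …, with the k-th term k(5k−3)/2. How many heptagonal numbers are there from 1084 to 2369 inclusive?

10

The n-th heptagonal number is n(5n−3)/2.
Smallest index with value ≥ 1084: n = 22 (giving 1177).
Largest index with value ≤ 2369: n = 31 (giving 2356).
Indices 22 through 31: 10 terms.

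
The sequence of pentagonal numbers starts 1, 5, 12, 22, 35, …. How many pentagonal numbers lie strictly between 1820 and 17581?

The n-th pentagonal number is n(3n−1)/2.
Smallest index with value > 1820: n = 36 (giving 1926).
Largest index with value < 17581: n = 108 (giving 17442).
Indices 36 through 108: 73 terms.

73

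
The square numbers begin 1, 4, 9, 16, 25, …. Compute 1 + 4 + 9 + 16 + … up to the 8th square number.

Σ_{i=1}^{8} i² = 8·9·17/6 = 204.

204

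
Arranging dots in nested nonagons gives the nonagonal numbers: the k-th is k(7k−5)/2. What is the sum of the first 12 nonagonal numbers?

2080

Σ i(7i−5)/2 = (7Σi² − 5Σi) / 2 over i = 1..12.
Σi = 78 and Σi² = 650.
(7·650 − 5·78) / 2 = 4160/2 = 2080.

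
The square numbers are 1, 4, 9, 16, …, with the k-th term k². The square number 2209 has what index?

We need n² = 2209, so n = √2209 = 47.

47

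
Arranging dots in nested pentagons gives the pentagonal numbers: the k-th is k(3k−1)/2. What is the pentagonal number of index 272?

The 272nd pentagonal number is n(3n−1)/2 with n = 272.
272·(3·272 − 1)/2 = 272·815/2 = 110840.

110840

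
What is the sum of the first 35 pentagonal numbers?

Σ i(3i−1)/2 = (3Σi² − Σi) / 2 over i = 1..35.
Σi = 630 and Σi² = 14910.
(3·14910 − 1·630) / 2 = 44100/2 = 22050.

22050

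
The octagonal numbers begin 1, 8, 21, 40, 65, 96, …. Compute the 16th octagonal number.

16·(3·16 − 2) = 16·46 = 736.

736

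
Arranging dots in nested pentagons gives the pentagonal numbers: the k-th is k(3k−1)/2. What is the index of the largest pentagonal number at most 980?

25

Solve n(3n−1)/2 ≤ 980 for integer n.
n = 25 gives 925 ≤ 980, while n = 26 gives 1001 > 980; so the answer is index 25.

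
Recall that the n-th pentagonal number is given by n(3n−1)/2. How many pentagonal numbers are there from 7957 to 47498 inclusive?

106

The n-th pentagonal number is n(3n−1)/2.
Smallest index with value ≥ 7957: n = 73 (giving 7957).
Largest index with value ≤ 47498: n = 178 (giving 47437).
Indices 73 through 178: 106 terms.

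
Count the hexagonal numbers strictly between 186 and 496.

The n-th hexagonal number is n(2n−1).
Smallest index with value > 186: n = 10 (giving 190).
Largest index with value < 496: n = 15 (giving 435).
Indices 10 through 15: 6 terms.

6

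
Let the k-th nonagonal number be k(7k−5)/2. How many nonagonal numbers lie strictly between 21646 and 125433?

110

The n-th nonagonal number is n(7n−5)/2.
Smallest index with value > 21646: n = 80 (giving 22200).
Largest index with value < 125433: n = 189 (giving 124551).
Indices 80 through 189: 110 terms.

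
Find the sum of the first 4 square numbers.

Σ_{i=1}^{4} i² = 4·5·9/6 = 30.

30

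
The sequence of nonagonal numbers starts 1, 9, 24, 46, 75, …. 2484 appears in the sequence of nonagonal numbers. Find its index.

Set n(7n−5)/2 = 2484, giving 7n² − 5n − 4968 = 0.
So n = (5 + 373) / 14 = 378/14 = 27.

27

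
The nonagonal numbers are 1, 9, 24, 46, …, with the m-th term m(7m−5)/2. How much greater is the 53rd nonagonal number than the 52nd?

365

Consecutive nonagonal numbers differ by 7n − 6: here 7·53 − 6 = 365.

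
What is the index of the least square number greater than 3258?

Solve n² > 3258 for integer n.
The largest n with value ≤ 3258 is 57 (since 3249 ≤ 3258 < 3364), so the first above is n = 58, value 3364.

58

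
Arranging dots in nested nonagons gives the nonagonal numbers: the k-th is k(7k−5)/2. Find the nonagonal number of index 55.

10450

The 55th nonagonal number is n(7n−5)/2 with n = 55.
55·(7·55 − 5)/2 = 55·380/2 = 55·190 = 10450.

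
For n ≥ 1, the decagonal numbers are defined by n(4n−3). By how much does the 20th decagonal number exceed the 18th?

20·(4·20 − 3) = 1540 and 18·(4·18 − 3) = 1242.
Difference: 1540 − 1242 = 298.

298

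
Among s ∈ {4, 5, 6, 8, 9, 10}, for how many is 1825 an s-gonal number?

s = 4: P(4, 42) = 1764 and P(4, 43) = 1849; 1825 is not s-gonal.
s = 5: P(5, 35) = 1820 and P(5, 36) = 1926; 1825 is not s-gonal.
s = 6: P(6, 30) = 1770 and P(6, 31) = 1891; 1825 is not s-gonal.
s = 8: P(8, 25) = 1825. ✓
s = 9: P(9, 23) = 1794 and P(9, 24) = 1956; 1825 is not s-gonal.
s = 10: P(10, 21) = 1701 and P(10, 22) = 1870; 1825 is not s-gonal.
Hits: s ∈ {8} → 1.

1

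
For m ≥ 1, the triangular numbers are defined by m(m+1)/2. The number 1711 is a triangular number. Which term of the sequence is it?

58

Set n(n+1)/2 = 1711, giving n² + n − 3422 = 0.
The discriminant is 1 + 8·1711 = 13689, and √13689 = 117.
So n = (-1 + 117) / 2 = 116/2 = 58.
Check: 58·59/2 = 1711. ✓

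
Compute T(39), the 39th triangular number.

The 39th triangular number is n(n+1)/2 with n = 39.
39·40/2 = 1560/2 = 780.

780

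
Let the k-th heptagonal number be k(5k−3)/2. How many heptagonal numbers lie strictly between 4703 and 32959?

72

The n-th heptagonal number is n(5n−3)/2.
Smallest index with value > 4703: n = 44 (giving 4774).
Largest index with value < 32959: n = 115 (giving 32890).
Indices 44 through 115: 72 terms.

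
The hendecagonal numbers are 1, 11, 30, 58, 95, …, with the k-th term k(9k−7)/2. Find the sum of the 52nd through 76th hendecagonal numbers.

461050

Σ i(9i−7)/2 = (9Σi² − 7Σi) / 2 over i = 52..76.
Σi = 2926 − 1326 = 1600 and Σi² = 149226 − 45526 = 103700.
(9·103700 − 7·1600) / 2 = 922100/2 = 461050.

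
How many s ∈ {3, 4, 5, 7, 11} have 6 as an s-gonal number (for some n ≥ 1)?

s = 3: P(3, 3) = 6. ✓
s = 4: P(4, 2) = 4 and P(4, 3) = 9; 6 is not s-gonal.
s = 5: P(5, 2) = 5 and P(5, 3) = 12; 6 is not s-gonal.
s = 7: P(7, 1) = 1 and P(7, 2) = 7; 6 is not s-gonal.
s = 11: P(11, 1) = 1 and P(11, 2) = 11; 6 is not s-gonal.
Hits: s ∈ {3} → 1.

1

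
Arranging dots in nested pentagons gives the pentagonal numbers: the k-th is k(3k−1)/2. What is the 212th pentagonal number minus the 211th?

Consecutive pentagonal numbers differ by 3n − 2: here 3·212 − 2 = 634.

634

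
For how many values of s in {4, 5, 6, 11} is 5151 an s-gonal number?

s = 4: P(4, 71) = 5041 and P(4, 72) = 5184; 5151 is not s-gonal.
s = 5: P(5, 58) = 5017 and P(5, 59) = 5192; 5151 is not s-gonal.
s = 6: P(6, 51) = 5151. ✓
s = 11: P(11, 34) = 5083 and P(11, 35) = 5390; 5151 is not s-gonal.
Hits: s ∈ {6} → 1.

1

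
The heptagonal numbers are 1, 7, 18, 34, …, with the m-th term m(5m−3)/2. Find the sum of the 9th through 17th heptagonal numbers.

3777

Σ i(5i−3)/2 = (5Σi² − 3Σi) / 2 over i = 9..17.
Σi = 153 − 36 = 117 and Σi² = 1785 − 204 = 1581.
(5·1581 − 3·117) / 2 = 7554/2 = 3777.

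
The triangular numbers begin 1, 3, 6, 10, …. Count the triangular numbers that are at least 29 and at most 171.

11

The n-th triangular number is n(n+1)/2.
Smallest index with value ≥ 29: n = 8 (giving 36).
Largest index with value ≤ 171: n = 18 (giving 171).
Indices 8 through 18: 11 terms.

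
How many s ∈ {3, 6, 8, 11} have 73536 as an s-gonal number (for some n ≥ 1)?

s = 3: P(3, 383) = 73536. ✓
s = 6: P(6, 192) = 73536. ✓
s = 8: P(8, 156) = 72696 and P(8, 157) = 73633; 73536 is not s-gonal.
s = 11: P(11, 128) = 73280 and P(11, 129) = 74433; 73536 is not s-gonal.
Hits: s ∈ {3, 6} → 2.

2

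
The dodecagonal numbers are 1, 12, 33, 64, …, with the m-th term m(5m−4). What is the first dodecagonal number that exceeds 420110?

422241

Solve n(5n−4) > 420110 for integer n.
The largest n with value ≤ 420110 is 290 (since 419340 ≤ 420110 < 422241), so the first above is n = 291, value 422241.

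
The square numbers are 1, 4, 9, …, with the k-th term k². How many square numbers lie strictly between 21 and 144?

The n-th square number is n².
Smallest index with value > 21: n = 5 (giving 25).
Largest index with value < 144: n = 11 (giving 121).
Indices 5 through 11: 7 terms.

7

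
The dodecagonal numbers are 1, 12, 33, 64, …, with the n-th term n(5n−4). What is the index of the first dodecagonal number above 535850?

Solve n(5n−4) > 535850 for integer n.
The largest n with value ≤ 535850 is 327 (since 533337 ≤ 535850 < 536608), so the first above is n = 328, value 536608.

328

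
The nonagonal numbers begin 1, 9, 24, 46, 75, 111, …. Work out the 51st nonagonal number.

The 51st nonagonal number is n(7n−5)/2 with n = 51.
51·(7·51 − 5)/2 = 51·352/2 = 51·176 = 8976.

8976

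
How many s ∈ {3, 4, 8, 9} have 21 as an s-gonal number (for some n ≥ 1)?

2

s = 3: P(3, 6) = 21. ✓
s = 4: P(4, 4) = 16 and P(4, 5) = 25; 21 is not s-gonal.
s = 8: P(8, 3) = 21. ✓
s = 9: P(9, 2) = 9 and P(9, 3) = 24; 21 is not s-gonal.
Hits: s ∈ {3, 8} → 2.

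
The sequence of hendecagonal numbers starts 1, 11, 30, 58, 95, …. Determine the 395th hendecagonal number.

700730

The 395th hendecagonal number is n(9n−7)/2 with n = 395.
395·(9·395 − 7)/2 = 395·3548/2 = 395·1774 = 700730.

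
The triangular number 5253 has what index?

102

Set n(n+1)/2 = 5253, giving n² + n − 10506 = 0.
So n = (-1 + 205) / 2 = 204/2 = 102.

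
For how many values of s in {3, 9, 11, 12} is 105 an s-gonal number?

2

s = 3: P(3, 14) = 105. ✓
s = 9: P(9, 5) = 75 and P(9, 6) = 111; 105 is not s-gonal.
s = 11: P(11, 5) = 95 and P(11, 6) = 141; 105 is not s-gonal.
s = 12: P(12, 5) = 105. ✓
Hits: s ∈ {3, 12} → 2.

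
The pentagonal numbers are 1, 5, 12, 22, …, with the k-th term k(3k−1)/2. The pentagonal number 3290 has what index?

47

Set n(3n−1)/2 = 3290, giving 3n² − n − 6580 = 0.
The discriminant is 1 + 24·3290 = 78961, and √78961 = 281.
So n = (1 + 281) / 6 = 282/6 = 47.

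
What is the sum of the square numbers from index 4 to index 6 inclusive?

Σ_{i=4}^{6} i² = 91 − 14 = 77.

77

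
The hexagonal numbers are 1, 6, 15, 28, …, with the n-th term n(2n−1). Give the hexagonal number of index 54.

5778

The 54th hexagonal number is n(2n−1) with n = 54.
54·(2·54 − 1) = 54·107 = 5778.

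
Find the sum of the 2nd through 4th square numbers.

29

Σ_{i=2}^{4} i² = 30 − 1 = 29.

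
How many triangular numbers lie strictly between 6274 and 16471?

The n-th triangular number is n(n+1)/2.
Smallest index with value > 6274: n = 112 (giving 6328).
Largest index with value < 16471: n = 180 (giving 16290).
Indices 112 through 180: 69 terms.

69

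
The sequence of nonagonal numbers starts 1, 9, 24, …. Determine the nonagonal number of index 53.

9699

53·(7·53 − 5)/2 = 53·366/2 = 53·183 = 9699.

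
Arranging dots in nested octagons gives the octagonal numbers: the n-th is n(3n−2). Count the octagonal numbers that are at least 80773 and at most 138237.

50

The n-th octagonal number is n(3n−2).
Smallest index with value ≥ 80773: n = 165 (giving 81345).
Largest index with value ≤ 138237: n = 214 (giving 136960).
Indices 165 through 214: 50 terms.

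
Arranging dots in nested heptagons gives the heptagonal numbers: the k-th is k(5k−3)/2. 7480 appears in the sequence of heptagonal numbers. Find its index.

Set n(5n−3)/2 = 7480, giving 5n² − 3n − 14960 = 0.
The discriminant is 9 + 40·7480 = 299209, and √299209 = 547.
So n = (3 + 547) / 10 = 550/10 = 55.

55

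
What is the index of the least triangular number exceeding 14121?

168

Solve n(n+1)/2 > 14121 for integer n.
The largest n with value ≤ 14121 is 167 (since 14028 ≤ 14121 < 14196), so the first above is n = 168, value 14196.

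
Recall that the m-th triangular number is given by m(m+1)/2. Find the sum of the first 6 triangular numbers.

Σ i(i+1)/2 = (Σi² + Σi) / 2 over i = 1..6.
Σi = 21 and Σi² = 91.
(1·91 + 1·21) / 2 = 112/2 = 56.

56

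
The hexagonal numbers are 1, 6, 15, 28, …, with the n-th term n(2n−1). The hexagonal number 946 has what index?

22

Set n(2n−1) = 946, giving 2n² − n − 946 = 0.
So n = (1 + 87) / 4 = 88/4 = 22.
Check: 22·(2·22 − 1) = 946. ✓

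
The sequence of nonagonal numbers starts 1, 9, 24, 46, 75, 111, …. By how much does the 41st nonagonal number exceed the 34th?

1820

41·(7·41 − 5)/2 = 5781 and 34·(7·34 − 5)/2 = 3961.
Difference: 5781 − 3961 = 1820.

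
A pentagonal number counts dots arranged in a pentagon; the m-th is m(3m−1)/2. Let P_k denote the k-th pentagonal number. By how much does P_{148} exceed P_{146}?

881

148·(3·148 − 1)/2 = 32782 and 146·(3·146 − 1)/2 = 31901.
Difference: 32782 − 31901 = 881.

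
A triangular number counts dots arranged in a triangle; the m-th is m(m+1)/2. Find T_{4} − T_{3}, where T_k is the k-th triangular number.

Consecutive triangular numbers differ by n: T_{4} − T_{3} = 4.

4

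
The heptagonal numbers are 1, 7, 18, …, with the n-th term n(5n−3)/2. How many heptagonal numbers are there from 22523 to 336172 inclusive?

The n-th heptagonal number is n(5n−3)/2.
Smallest index with value ≥ 22523: n = 96 (giving 22896).
Largest index with value ≤ 336172: n = 367 (giving 336172).
Indices 96 through 367: 272 terms.

272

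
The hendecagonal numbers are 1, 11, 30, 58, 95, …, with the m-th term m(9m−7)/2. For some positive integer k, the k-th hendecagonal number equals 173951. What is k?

197

Set n(9n−7)/2 = 173951, giving 9n² − 7n − 347902 = 0.
The discriminant is 49 + 72·173951 = 12524521, and √12524521 = 3539.
So n = (7 + 3539) / 18 = 3546/18 = 197.
Check: 197·(9·197 − 7)/2 = 173951. ✓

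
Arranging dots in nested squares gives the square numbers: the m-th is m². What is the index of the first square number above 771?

28

Solve n² > 771 for integer n.
The largest n with value ≤ 771 is 27 (since 729 ≤ 771 < 784), so the first above is n = 28, value 784.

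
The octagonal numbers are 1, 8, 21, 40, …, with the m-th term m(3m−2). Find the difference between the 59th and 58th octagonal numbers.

349

Consecutive octagonal numbers differ by 6n − 5: here 6·59 − 5 = 349.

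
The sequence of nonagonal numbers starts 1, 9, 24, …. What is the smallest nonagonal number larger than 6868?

6975

Solve n(7n−5)/2 > 6868 for integer n.
The largest n with value ≤ 6868 is 44 (since 6666 ≤ 6868 < 6975), so the first above is n = 45, value 6975.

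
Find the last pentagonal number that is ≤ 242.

Solve n(3n−1)/2 ≤ 242 for integer n.
n = 12 gives 210 ≤ 242, while n = 13 gives 247 > 242; so the answer is 210.

210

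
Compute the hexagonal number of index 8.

120

The 8th hexagonal number is n(2n−1) with n = 8.
8·(2·8 − 1) = 8·15 = 120.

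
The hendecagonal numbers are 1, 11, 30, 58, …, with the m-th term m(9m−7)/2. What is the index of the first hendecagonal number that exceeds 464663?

Solve n(9n−7)/2 > 464663 for integer n.
The largest n with value ≤ 464663 is 321 (since 462561 ≤ 464663 < 465451), so the first above is n = 322, value 465451.

322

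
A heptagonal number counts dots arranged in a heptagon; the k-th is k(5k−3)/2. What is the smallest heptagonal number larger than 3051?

Solve n(5n−3)/2 > 3051 for integer n.
The largest n with value ≤ 3051 is 35 (since 3010 ≤ 3051 < 3186), so the first above is n = 36, value 3186.

3186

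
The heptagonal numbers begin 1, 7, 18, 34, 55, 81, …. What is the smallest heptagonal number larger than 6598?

6682

Solve n(5n−3)/2 > 6598 for integer n.
The largest n with value ≤ 6598 is 51 (since 6426 ≤ 6598 < 6682), so the first above is n = 52, value 6682.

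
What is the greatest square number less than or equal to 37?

36

Solve n² ≤ 37 for integer n.
n = 6 gives 36 ≤ 37, while n = 7 gives 49 > 37; so the answer is 36.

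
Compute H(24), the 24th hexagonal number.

1128

The 24th hexagonal number is n(2n−1) with n = 24.
24·(2·24 − 1) = 24·47 = 1128.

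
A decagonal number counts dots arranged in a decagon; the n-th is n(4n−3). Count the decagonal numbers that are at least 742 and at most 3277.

16

The n-th decagonal number is n(4n−3).
Smallest index with value ≥ 742: n = 14 (giving 742).
Largest index with value ≤ 3277: n = 29 (giving 3277).
Indices 14 through 29: 16 terms.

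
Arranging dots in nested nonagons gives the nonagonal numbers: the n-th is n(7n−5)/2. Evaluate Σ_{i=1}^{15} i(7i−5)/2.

Σ i(7i−5)/2 = (7Σi² − 5Σi) / 2 over i = 1..15.
Σi = 120 and Σi² = 1240.
(7·1240 − 5·120) / 2 = 8080/2 = 4040.

4040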